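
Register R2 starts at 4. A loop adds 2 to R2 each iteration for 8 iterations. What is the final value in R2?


Starting value: R2 = 4
  Iter 1: R2 = 4 + 2 = 6
  Iter 2: R2 = 6 + 2 = 8
  Iter 3: R2 = 8 + 2 = 10
  Iter 4: R2 = 10 + 2 = 12
  Iter 5: R2 = 12 + 2 = 14
  Iter 6: R2 = 14 + 2 = 16
  Iter 7: R2 = 16 + 2 = 18
  Iter 8: R2 = 18 + 2 = 20
Final: R2 = 20

20


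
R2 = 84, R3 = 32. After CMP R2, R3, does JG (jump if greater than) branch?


Trace:
  R2 = 84, R3 = 32
  CMP R2, R3  → compares 84 vs 32
  JG checks: is 84 greater than 32?
  84 > 32, so condition is true
Branch taken: Yes

Yes


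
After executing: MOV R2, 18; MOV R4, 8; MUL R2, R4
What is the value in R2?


Register state trace:
  MOV R2, 18  → R2 = 18
  MOV R4, 8  → R4 = 8
  MUL R2, R4  → R2 = 18 * 8 = 144
Final: R2 = 144

144


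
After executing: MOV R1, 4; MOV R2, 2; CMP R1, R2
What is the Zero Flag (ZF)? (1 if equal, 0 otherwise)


Register state trace:
  MOV R1, 4  → R1 = 4
  MOV R2, 2  → R2 = 2
  CMP R1, R2  → computes 4 - 2 = 2
  Result is nonzero, so values are not equal
ZF = 0

0


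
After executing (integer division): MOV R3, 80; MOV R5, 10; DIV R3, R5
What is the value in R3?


Register state trace:
  MOV R3, 80  → R3 = 80
  MOV R5, 10  → R5 = 10
  DIV R3, R5  → R3 = 80 // 10 = 8
Final: R3 = 8

8


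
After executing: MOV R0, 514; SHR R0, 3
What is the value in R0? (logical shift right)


Register state trace:
  MOV R0, 514  → R0 = 514
  SHR R0, 3  → R0 = 514 >> 3 = 514 // 2^3 = 64
Final: R0 = 64

64


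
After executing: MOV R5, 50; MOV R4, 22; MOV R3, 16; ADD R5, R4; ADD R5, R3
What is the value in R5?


Register state trace:
  MOV R5, 50  → R5 = 50
  MOV R4, 22  → R4 = 22
  MOV R3, 16  → R3 = 16
  ADD R5, R4  → R5 = 50 + 22 = 72
  ADD R5, R3  → R5 = 72 + 16 = 88
Final: R5 = 88

88


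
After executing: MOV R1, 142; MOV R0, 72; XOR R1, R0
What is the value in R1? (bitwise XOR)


Register state trace:
  MOV R1, 142  → R1 = 142 (0b10001110)
  MOV R0, 72  → R0 = 72 (0b01001000)
  XOR R1, R0  → R1 = 142 XOR 72 = 198 (0b11000110)
Final: R1 = 198

198


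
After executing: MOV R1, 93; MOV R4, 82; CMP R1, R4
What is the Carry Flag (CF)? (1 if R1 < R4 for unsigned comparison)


Register state trace:
  MOV R1, 93  → R1 = 93
  MOV R4, 82  → R4 = 82
  CMP R1, R4  → unsigned 93 - 82: no borrow
  93 >= 82, so CF = 0
CF = 0

0


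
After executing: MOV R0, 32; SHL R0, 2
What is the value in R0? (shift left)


Register state trace:
  MOV R0, 32  → R0 = 32
  SHL R0, 2  → R0 = 32 << 2 = 32 * 2^2 = 128
Final: R0 = 128

128


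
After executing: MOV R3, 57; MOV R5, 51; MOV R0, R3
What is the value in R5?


Register state trace:
  MOV R3, 57  → R3 = 57
  MOV R5, 51  → R5 = 51
  MOV R0, R3  → R0 = 57
Final: R5 = 51

51


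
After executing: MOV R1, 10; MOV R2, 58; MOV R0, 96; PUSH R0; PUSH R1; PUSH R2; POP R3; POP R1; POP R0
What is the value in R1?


Stack trace (top is rightmost):
  MOV R1, 10  → R1 = 10
  MOV R2, 58  → R2 = 58
  MOV R0, 96  → R0 = 96
  PUSH R0  → stack: [96]
  PUSH R1  → stack: [96, 10]
  PUSH R2  → stack: [96, 10, 58]
  POP R3  → R3 = 58, stack: [96, 10]
  POP R1  → R1 = 10, stack: [96]
  POP R0  → R0 = 96, stack: []
Final: R1 = 10

10


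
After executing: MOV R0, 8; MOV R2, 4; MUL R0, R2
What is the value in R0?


Register state trace:
  MOV R0, 8  → R0 = 8
  MOV R2, 4  → R2 = 4
  MUL R0, R2  → R0 = 8 * 4 = 32
Final: R0 = 32

32


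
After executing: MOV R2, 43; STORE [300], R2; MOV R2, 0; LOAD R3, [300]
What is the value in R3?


Register and memory trace:
  MOV R2, 43  → R2 = 43
  STORE [300], R2  → mem[300] = 43
  MOV R2, 0  → R2 = 0
  LOAD R3, [300]  → R3 = mem[300] = 43
Final: R3 = 43

43


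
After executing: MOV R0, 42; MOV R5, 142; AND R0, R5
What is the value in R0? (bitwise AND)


Register state trace:
  MOV R0, 42  → R0 = 42 (0b00101010)
  MOV R5, 142  → R5 = 142 (0b10001110)
  AND R0, R5  → R0 = 42 AND 142 = 10 (0b00001010)
Final: R0 = 10

10


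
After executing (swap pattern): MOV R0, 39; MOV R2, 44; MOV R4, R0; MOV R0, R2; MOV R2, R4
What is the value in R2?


Register state trace (swap pattern):
  MOV R0, 39  → R0 = 39
  MOV R2, 44  → R2 = 44
  MOV R4, R0  → R4 = 39  (save R0)
  MOV R0, R2  → R0 = 44  (R0 gets R2's value)
  MOV R2, R4  → R2 = 39  (R2 gets saved value)
Final: R2 = 39

39


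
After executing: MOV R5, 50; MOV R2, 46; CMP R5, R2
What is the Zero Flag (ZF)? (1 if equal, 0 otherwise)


Register state trace:
  MOV R5, 50  → R5 = 50
  MOV R2, 46  → R2 = 46
  CMP R5, R2  → computes 50 - 46 = 4
  Result is nonzero, so values are not equal
ZF = 0

0


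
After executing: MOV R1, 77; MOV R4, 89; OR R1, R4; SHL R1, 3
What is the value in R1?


Register state trace:
  MOV R1, 77  → R1 = 77 (0b01001101)
  MOV R4, 89  → R4 = 89 (0b01011001)
  OR R1, R4  → R1 = 77 OR 89 = 93 (0b01011101)
  SHL R1, 3  → R1 = 93 << 3 = 744
Final: R1 = 744

744


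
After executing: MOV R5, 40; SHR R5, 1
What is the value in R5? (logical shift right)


Register state trace:
  MOV R5, 40  → R5 = 40
  SHR R5, 1  → R5 = 40 >> 1 = 40 // 2^1 = 20
Final: R5 = 20

20


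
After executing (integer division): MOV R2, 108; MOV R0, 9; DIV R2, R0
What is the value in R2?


Register state trace:
  MOV R2, 108  → R2 = 108
  MOV R0, 9  → R0 = 9
  DIV R2, R0  → R2 = 108 // 9 = 12
Final: R2 = 12

12


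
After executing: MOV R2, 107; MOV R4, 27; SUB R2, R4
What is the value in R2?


Register state trace:
  MOV R2, 107  → R2 = 107
  MOV R4, 27  → R4 = 27
  SUB R2, R4  → R2 = 107 - 27 = 80
Final: R2 = 80

80


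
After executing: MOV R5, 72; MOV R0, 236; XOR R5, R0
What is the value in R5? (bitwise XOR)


Register state trace:
  MOV R5, 72  → R5 = 72 (0b01001000)
  MOV R0, 236  → R0 = 236 (0b11101100)
  XOR R5, R0  → R5 = 72 XOR 236 = 164 (0b10100100)
Final: R5 = 164

164


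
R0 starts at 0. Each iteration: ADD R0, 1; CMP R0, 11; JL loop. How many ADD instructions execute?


Loop trace (R0 starts at 0, target 11, step 1):
  ADD #1: R0 = 0 + 1 = 1  → 1 < 11, loop
  ADD #2: R0 = 1 + 1 = 2  → 2 < 11, loop
  ADD #3: R0 = 2 + 1 = 3  → 3 < 11, loop
  ADD #4: R0 = 3 + 1 = 4  → 4 < 11, loop
  ADD #5: R0 = 4 + 1 = 5  → 5 < 11, loop
  ADD #6: R0 = 5 + 1 = 6  → 6 < 11, loop
  ADD #7: R0 = 6 + 1 = 7  → 7 < 11, loop
  ADD #8: R0 = 7 + 1 = 8  → 8 < 11, loop
  ADD #9: R0 = 8 + 1 = 9  → 9 < 11, loop
  ADD #10: R0 = 9 + 1 = 10  → 10 < 11, loop
  ADD #11: R0 = 10 + 1 = 11  → 11 >= 11, exit
Total ADD instructions: 11

11


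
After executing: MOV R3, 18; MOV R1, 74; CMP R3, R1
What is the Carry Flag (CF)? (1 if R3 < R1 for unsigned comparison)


Register state trace:
  MOV R3, 18  → R3 = 18
  MOV R1, 74  → R1 = 74
  CMP R3, R1  → unsigned 18 - 74: borrow occurs
  18 < 74, so CF = 1
CF = 1

1


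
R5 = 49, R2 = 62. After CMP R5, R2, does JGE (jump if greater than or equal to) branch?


Trace:
  R5 = 49, R2 = 62
  CMP R5, R2  → compares 49 vs 62
  JGE checks: is 49 greater than or equal to 62?
  49 < 62, so condition is false
Branch taken: No

No


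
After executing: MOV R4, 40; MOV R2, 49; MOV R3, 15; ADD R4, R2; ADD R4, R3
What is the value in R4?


Register state trace:
  MOV R4, 40  → R4 = 40
  MOV R2, 49  → R2 = 49
  MOV R3, 15  → R3 = 15
  ADD R4, R2  → R4 = 40 + 49 = 89
  ADD R4, R3  → R4 = 89 + 15 = 104
Final: R4 = 104

104


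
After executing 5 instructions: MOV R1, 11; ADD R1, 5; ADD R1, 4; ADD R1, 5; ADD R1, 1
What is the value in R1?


Register state trace:
  MOV R1, 11  → R1 = 11
  ADD R1, 5  → R1 = 11 + 5 = 16
  ADD R1, 4  → R1 = 16 + 4 = 20
  ADD R1, 5  → R1 = 20 + 5 = 25
  ADD R1, 1  → R1 = 25 + 1 = 26
Final: R1 = 26

26


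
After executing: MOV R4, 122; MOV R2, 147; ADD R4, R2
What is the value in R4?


Register state trace:
  MOV R4, 122  → R4 = 122
  MOV R2, 147  → R2 = 147
  ADD R4, R2  → R4 = 122 + 147 = 269
Final: R4 = 269

269


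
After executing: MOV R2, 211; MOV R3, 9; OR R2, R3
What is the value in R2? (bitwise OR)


Register state trace:
  MOV R2, 211  → R2 = 211 (0b11010011)
  MOV R3, 9  → R3 = 9 (0b00001001)
  OR R2, R3   → R2 = 211 OR 9 = 219 (0b11011011)
Final: R2 = 219

219


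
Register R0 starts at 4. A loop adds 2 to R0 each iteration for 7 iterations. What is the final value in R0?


Starting value: R0 = 4
  Iter 1: R0 = 4 + 2 = 6
  Iter 2: R0 = 6 + 2 = 8
  Iter 3: R0 = 8 + 2 = 10
  Iter 4: R0 = 10 + 2 = 12
  Iter 5: R0 = 12 + 2 = 14
  Iter 6: R0 = 14 + 2 = 16
  Iter 7: R0 = 16 + 2 = 18
Final: R0 = 18

18


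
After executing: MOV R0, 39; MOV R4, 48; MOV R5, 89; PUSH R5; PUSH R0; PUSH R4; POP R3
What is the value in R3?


Stack trace (top is rightmost):
  MOV R0, 39  → R0 = 39
  MOV R4, 48  → R4 = 48
  MOV R5, 89  → R5 = 89
  PUSH R5  → stack: [89]
  PUSH R0  → stack: [89, 39]
  PUSH R4  → stack: [89, 39, 48]
  POP R3  → R3 = 48, stack: [89, 39]
Final: R3 = 48

48


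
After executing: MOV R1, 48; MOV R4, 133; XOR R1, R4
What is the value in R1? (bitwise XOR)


Register state trace:
  MOV R1, 48  → R1 = 48 (0b00110000)
  MOV R4, 133  → R4 = 133 (0b10000101)
  XOR R1, R4  → R1 = 48 XOR 133 = 181 (0b10110101)
Final: R1 = 181

181


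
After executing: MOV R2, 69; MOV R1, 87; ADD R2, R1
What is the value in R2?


Register state trace:
  MOV R2, 69  → R2 = 69
  MOV R1, 87  → R1 = 87
  ADD R2, R1  → R2 = 69 + 87 = 156
Final: R2 = 156

156


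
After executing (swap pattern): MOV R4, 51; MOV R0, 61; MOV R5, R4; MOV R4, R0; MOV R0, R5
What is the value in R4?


Register state trace (swap pattern):
  MOV R4, 51  → R4 = 51
  MOV R0, 61  → R0 = 61
  MOV R5, R4  → R5 = 51  (save R4)
  MOV R4, R0  → R4 = 61  (R4 gets R0's value)
  MOV R0, R5  → R0 = 51  (R0 gets saved value)
Final: R4 = 61

61


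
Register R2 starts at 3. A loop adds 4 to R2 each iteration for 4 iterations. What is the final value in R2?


Starting value: R2 = 3
  Iter 1: R2 = 3 + 4 = 7
  Iter 2: R2 = 7 + 4 = 11
  Iter 3: R2 = 11 + 4 = 15
  Iter 4: R2 = 15 + 4 = 19
Final: R2 = 19

19


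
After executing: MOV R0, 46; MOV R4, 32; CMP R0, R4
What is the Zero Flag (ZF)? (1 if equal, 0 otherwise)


Register state trace:
  MOV R0, 46  → R0 = 46
  MOV R4, 32  → R4 = 32
  CMP R0, R4  → computes 46 - 32 = 14
  Result is nonzero, so values are not equal
ZF = 0

0


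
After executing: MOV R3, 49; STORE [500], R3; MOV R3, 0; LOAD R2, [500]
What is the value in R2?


Register and memory trace:
  MOV R3, 49  → R3 = 49
  STORE [500], R3  → mem[500] = 49
  MOV R3, 0  → R3 = 0
  LOAD R2, [500]  → R2 = mem[500] = 49
Final: R2 = 49

49


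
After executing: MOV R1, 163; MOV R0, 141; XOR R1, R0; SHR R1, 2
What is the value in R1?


Register state trace:
  MOV R1, 163  → R1 = 163 (0b10100011)
  MOV R0, 141  → R0 = 141 (0b10001101)
  XOR R1, R0  → R1 = 163 XOR 141 = 46 (0b00101110)
  SHR R1, 2  → R1 = 46 >> 2 = 11
Final: R1 = 11

11


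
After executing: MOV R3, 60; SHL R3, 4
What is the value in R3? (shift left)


Register state trace:
  MOV R3, 60  → R3 = 60
  SHL R3, 4  → R3 = 60 << 4 = 60 * 2^4 = 960
Final: R3 = 960

960


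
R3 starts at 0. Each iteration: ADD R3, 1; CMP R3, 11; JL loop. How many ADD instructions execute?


Loop trace (R3 starts at 0, target 11, step 1):
  ADD #1: R3 = 0 + 1 = 1  → 1 < 11, loop
  ADD #2: R3 = 1 + 1 = 2  → 2 < 11, loop
  ADD #3: R3 = 2 + 1 = 3  → 3 < 11, loop
  ADD #4: R3 = 3 + 1 = 4  → 4 < 11, loop
  ADD #5: R3 = 4 + 1 = 5  → 5 < 11, loop
  ADD #6: R3 = 5 + 1 = 6  → 6 < 11, loop
  ADD #7: R3 = 6 + 1 = 7  → 7 < 11, loop
  ADD #8: R3 = 7 + 1 = 8  → 8 < 11, loop
  ADD #9: R3 = 8 + 1 = 9  → 9 < 11, loop
  ADD #10: R3 = 9 + 1 = 10  → 10 < 11, loop
  ADD #11: R3 = 10 + 1 = 11  → 11 >= 11, exit
Total ADD instructions: 11

11


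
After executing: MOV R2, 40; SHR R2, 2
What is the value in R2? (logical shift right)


Register state trace:
  MOV R2, 40  → R2 = 40
  SHR R2, 2  → R2 = 40 >> 2 = 40 // 2^2 = 10
Final: R2 = 10

10


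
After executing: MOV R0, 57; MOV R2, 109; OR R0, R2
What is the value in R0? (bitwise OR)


Register state trace:
  MOV R0, 57  → R0 = 57 (0b00111001)
  MOV R2, 109  → R2 = 109 (0b01101101)
  OR R0, R2   → R0 = 57 OR 109 = 125 (0b01111101)
Final: R0 = 125

125


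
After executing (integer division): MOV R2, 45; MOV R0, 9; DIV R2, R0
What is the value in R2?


Register state trace:
  MOV R2, 45  → R2 = 45
  MOV R0, 9  → R0 = 9
  DIV R2, R0  → R2 = 45 // 9 = 5
Final: R2 = 5

5


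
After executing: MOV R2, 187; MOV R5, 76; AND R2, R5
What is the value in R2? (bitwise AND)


Register state trace:
  MOV R2, 187  → R2 = 187 (0b10111011)
  MOV R5, 76  → R5 = 76 (0b01001100)
  AND R2, R5  → R2 = 187 AND 76 = 8 (0b00001000)
Final: R2 = 8

8


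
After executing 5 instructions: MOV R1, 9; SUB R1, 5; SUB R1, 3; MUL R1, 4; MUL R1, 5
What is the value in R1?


Register state trace:
  MOV R1, 9  → R1 = 9
  SUB R1, 5  → R1 = 9 - 5 = 4
  SUB R1, 3  → R1 = 4 - 3 = 1
  MUL R1, 4  → R1 = 1 * 4 = 4
  MUL R1, 5  → R1 = 4 * 5 = 20
Final: R1 = 20

20


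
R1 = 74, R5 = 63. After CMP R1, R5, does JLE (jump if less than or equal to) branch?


Trace:
  R1 = 74, R5 = 63
  CMP R1, R5  → compares 74 vs 63
  JLE checks: is 74 less than or equal to 63?
  74 > 63, so condition is false
Branch taken: No

No


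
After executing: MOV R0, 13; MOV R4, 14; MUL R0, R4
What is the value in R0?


Register state trace:
  MOV R0, 13  → R0 = 13
  MOV R4, 14  → R4 = 14
  MUL R0, R4  → R0 = 13 * 14 = 182
Final: R0 = 182

182


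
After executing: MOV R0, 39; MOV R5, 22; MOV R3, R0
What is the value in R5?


Register state trace:
  MOV R0, 39  → R0 = 39
  MOV R5, 22  → R5 = 22
  MOV R3, R0  → R3 = 39
Final: R5 = 22

22


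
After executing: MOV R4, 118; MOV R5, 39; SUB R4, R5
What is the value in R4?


Register state trace:
  MOV R4, 118  → R4 = 118
  MOV R5, 39  → R5 = 39
  SUB R4, R5  → R4 = 118 - 39 = 79
Final: R4 = 79

79


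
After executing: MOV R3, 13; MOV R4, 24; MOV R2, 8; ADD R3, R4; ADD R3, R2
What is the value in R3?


Register state trace:
  MOV R3, 13  → R3 = 13
  MOV R4, 24  → R4 = 24
  MOV R2, 8  → R2 = 8
  ADD R3, R4  → R3 = 13 + 24 = 37
  ADD R3, R2  → R3 = 37 + 8 = 45
Final: R3 = 45

45


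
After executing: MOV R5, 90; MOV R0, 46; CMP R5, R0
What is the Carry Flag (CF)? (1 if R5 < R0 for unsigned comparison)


Register state trace:
  MOV R5, 90  → R5 = 90
  MOV R0, 46  → R0 = 46
  CMP R5, R0  → unsigned 90 - 46: no borrow
  90 >= 46, so CF = 0
CF = 0

0


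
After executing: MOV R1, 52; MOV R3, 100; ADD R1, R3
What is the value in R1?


Register state trace:
  MOV R1, 52  → R1 = 52
  MOV R3, 100  → R3 = 100
  ADD R1, R3  → R1 = 52 + 100 = 152
Final: R1 = 152

152


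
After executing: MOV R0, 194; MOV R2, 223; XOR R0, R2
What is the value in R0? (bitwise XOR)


Register state trace:
  MOV R0, 194  → R0 = 194 (0b11000010)
  MOV R2, 223  → R2 = 223 (0b11011111)
  XOR R0, R2  → R0 = 194 XOR 223 = 29 (0b00011101)
Final: R0 = 29

29


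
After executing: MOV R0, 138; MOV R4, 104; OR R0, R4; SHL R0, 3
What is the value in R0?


Register state trace:
  MOV R0, 138  → R0 = 138 (0b10001010)
  MOV R4, 104  → R4 = 104 (0b01101000)
  OR R0, R4  → R0 = 138 OR 104 = 234 (0b11101010)
  SHL R0, 3  → R0 = 234 << 3 = 1872
Final: R0 = 1872

1872


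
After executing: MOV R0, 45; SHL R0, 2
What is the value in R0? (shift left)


Register state trace:
  MOV R0, 45  → R0 = 45
  SHL R0, 2  → R0 = 45 << 2 = 45 * 2^2 = 180
Final: R0 = 180

180


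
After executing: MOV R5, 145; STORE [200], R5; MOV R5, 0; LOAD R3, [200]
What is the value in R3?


Register and memory trace:
  MOV R5, 145  → R5 = 145
  STORE [200], R5  → mem[200] = 145
  MOV R5, 0  → R5 = 0
  LOAD R3, [200]  → R3 = mem[200] = 145
Final: R3 = 145

145


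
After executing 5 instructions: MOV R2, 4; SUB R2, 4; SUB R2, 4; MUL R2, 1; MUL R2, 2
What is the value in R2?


Register state trace:
  MOV R2, 4  → R2 = 4
  SUB R2, 4  → R2 = 4 - 4 = 0
  SUB R2, 4  → R2 = 0 - 4 = -4
  MUL R2, 1  → R2 = -4 * 1 = -4
  MUL R2, 2  → R2 = -4 * 2 = -8
Final: R2 = -8

-8


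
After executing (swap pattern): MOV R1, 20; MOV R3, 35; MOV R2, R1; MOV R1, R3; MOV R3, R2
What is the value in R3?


Register state trace (swap pattern):
  MOV R1, 20  → R1 = 20
  MOV R3, 35  → R3 = 35
  MOV R2, R1  → R2 = 20  (save R1)
  MOV R1, R3  → R1 = 35  (R1 gets R3's value)
  MOV R3, R2  → R3 = 20  (R3 gets saved value)
Final: R3 = 20

20


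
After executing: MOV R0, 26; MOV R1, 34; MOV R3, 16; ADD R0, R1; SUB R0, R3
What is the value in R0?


Register state trace:
  MOV R0, 26  → R0 = 26
  MOV R1, 34  → R1 = 34
  MOV R3, 16  → R3 = 16
  ADD R0, R1  → R0 = 26 + 34 = 60
  SUB R0, R3  → R0 = 60 - 16 = 44
Final: R0 = 44

44


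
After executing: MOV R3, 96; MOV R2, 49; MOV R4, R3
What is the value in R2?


Register state trace:
  MOV R3, 96  → R3 = 96
  MOV R2, 49  → R2 = 49
  MOV R4, R3  → R4 = 96
Final: R2 = 49

49


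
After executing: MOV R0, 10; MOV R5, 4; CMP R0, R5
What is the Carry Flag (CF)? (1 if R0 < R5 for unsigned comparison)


Register state trace:
  MOV R0, 10  → R0 = 10
  MOV R5, 4  → R5 = 4
  CMP R0, R5  → unsigned 10 - 4: no borrow
  10 >= 4, so CF = 0
CF = 0

0


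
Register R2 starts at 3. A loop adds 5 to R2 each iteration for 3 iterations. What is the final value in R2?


Starting value: R2 = 3
  Iter 1: R2 = 3 + 5 = 8
  Iter 2: R2 = 8 + 5 = 13
  Iter 3: R2 = 13 + 5 = 18
Final: R2 = 18

18


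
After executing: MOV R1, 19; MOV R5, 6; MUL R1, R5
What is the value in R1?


Register state trace:
  MOV R1, 19  → R1 = 19
  MOV R5, 6  → R5 = 6
  MUL R1, R5  → R1 = 19 * 6 = 114
Final: R1 = 114

114


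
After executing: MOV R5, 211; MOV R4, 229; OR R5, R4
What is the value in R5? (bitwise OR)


Register state trace:
  MOV R5, 211  → R5 = 211 (0b11010011)
  MOV R4, 229  → R4 = 229 (0b11100101)
  OR R5, R4   → R5 = 211 OR 229 = 247 (0b11110111)
Final: R5 = 247

247


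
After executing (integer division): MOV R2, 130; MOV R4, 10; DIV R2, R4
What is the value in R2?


Register state trace:
  MOV R2, 130  → R2 = 130
  MOV R4, 10  → R4 = 10
  DIV R2, R4  → R2 = 130 // 10 = 13
Final: R2 = 13

13


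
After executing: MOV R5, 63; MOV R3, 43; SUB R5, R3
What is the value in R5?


Register state trace:
  MOV R5, 63  → R5 = 63
  MOV R3, 43  → R3 = 43
  SUB R5, R3  → R5 = 63 - 43 = 20
Final: R5 = 20

20


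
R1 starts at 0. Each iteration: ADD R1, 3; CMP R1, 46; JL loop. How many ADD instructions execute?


Loop trace (R1 starts at 0, target 46, step 3):
  ADD #1: R1 = 0 + 3 = 3  → 3 < 46, loop
  ADD #2: R1 = 3 + 3 = 6  → 6 < 46, loop
  ADD #3: R1 = 6 + 3 = 9  → 9 < 46, loop
  ADD #4: R1 = 9 + 3 = 12  → 12 < 46, loop
  ADD #5: R1 = 12 + 3 = 15  → 15 < 46, loop
  ADD #6: R1 = 15 + 3 = 18  → 18 < 46, loop
  ADD #7: R1 = 18 + 3 = 21  → 21 < 46, loop
  ADD #8: R1 = 21 + 3 = 24  → 24 < 46, loop
  ADD #9: R1 = 24 + 3 = 27  → 27 < 46, loop
  ADD #10: R1 = 27 + 3 = 30  → 30 < 46, loop
  ADD #11: R1 = 30 + 3 = 33  → 33 < 46, loop
  ADD #12: R1 = 33 + 3 = 36  → 36 < 46, loop
  ADD #13: R1 = 36 + 3 = 39  → 39 < 46, loop
  ADD #14: R1 = 39 + 3 = 42  → 42 < 46, loop
  ADD #15: R1 = 42 + 3 = 45  → 45 < 46, loop
  ADD #16: R1 = 45 + 3 = 48  → 48 >= 46, exit
Total ADD instructions: 16

16


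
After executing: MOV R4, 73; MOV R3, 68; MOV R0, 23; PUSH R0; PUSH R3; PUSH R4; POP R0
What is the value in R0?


Stack trace (top is rightmost):
  MOV R4, 73  → R4 = 73
  MOV R3, 68  → R3 = 68
  MOV R0, 23  → R0 = 23
  PUSH R0  → stack: [23]
  PUSH R3  → stack: [23, 68]
  PUSH R4  → stack: [23, 68, 73]
  POP R0  → R0 = 73, stack: [23, 68]
Final: R0 = 73

73


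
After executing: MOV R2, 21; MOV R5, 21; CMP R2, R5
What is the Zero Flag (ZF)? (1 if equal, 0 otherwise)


Register state trace:
  MOV R2, 21  → R2 = 21
  MOV R5, 21  → R5 = 21
  CMP R2, R5  → computes 21 - 21 = 0
  Result is zero, so values are equal
ZF = 1

1


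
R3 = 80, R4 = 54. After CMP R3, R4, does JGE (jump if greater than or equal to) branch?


Trace:
  R3 = 80, R4 = 54
  CMP R3, R4  → compares 80 vs 54
  JGE checks: is 80 greater than or equal to 54?
  80 > 54, so condition is true
Branch taken: Yes

Yes


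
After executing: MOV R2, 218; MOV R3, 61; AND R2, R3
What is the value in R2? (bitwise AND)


Register state trace:
  MOV R2, 218  → R2 = 218 (0b11011010)
  MOV R3, 61  → R3 = 61 (0b00111101)
  AND R2, R3  → R2 = 218 AND 61 = 24 (0b00011000)
Final: R2 = 24

24


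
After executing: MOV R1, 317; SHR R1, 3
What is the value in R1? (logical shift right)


Register state trace:
  MOV R1, 317  → R1 = 317
  SHR R1, 3  → R1 = 317 >> 3 = 317 // 2^3 = 39
Final: R1 = 39

39


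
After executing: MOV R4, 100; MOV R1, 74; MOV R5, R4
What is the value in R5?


Register state trace:
  MOV R4, 100  → R4 = 100
  MOV R1, 74  → R1 = 74
  MOV R5, R4  → R5 = 100
Final: R5 = 100

100


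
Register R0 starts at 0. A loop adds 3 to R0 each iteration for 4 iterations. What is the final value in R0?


Starting value: R0 = 0
  Iter 1: R0 = 0 + 3 = 3
  Iter 2: R0 = 3 + 3 = 6
  Iter 3: R0 = 6 + 3 = 9
  Iter 4: R0 = 9 + 3 = 12
Final: R0 = 12

12


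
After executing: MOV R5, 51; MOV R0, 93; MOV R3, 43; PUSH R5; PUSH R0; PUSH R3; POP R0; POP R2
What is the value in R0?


Stack trace (top is rightmost):
  MOV R5, 51  → R5 = 51
  MOV R0, 93  → R0 = 93
  MOV R3, 43  → R3 = 43
  PUSH R5  → stack: [51]
  PUSH R0  → stack: [51, 93]
  PUSH R3  → stack: [51, 93, 43]
  POP R0  → R0 = 43, stack: [51, 93]
  POP R2  → R2 = 93, stack: [51]
Final: R0 = 43

43


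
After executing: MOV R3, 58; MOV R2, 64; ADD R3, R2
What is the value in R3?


Register state trace:
  MOV R3, 58  → R3 = 58
  MOV R2, 64  → R2 = 64
  ADD R3, R2  → R3 = 58 + 64 = 122
Final: R3 = 122

122


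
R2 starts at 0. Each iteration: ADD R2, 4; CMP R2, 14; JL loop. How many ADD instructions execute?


Loop trace (R2 starts at 0, target 14, step 4):
  ADD #1: R2 = 0 + 4 = 4  → 4 < 14, loop
  ADD #2: R2 = 4 + 4 = 8  → 8 < 14, loop
  ADD #3: R2 = 8 + 4 = 12  → 12 < 14, loop
  ADD #4: R2 = 12 + 4 = 16  → 16 >= 14, exit
Total ADD instructions: 4

4


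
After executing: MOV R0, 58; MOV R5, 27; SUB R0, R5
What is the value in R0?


Register state trace:
  MOV R0, 58  → R0 = 58
  MOV R5, 27  → R5 = 27
  SUB R0, R5  → R0 = 58 - 27 = 31
Final: R0 = 31

31


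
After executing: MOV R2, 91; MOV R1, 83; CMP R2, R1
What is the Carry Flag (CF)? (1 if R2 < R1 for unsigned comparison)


Register state trace:
  MOV R2, 91  → R2 = 91
  MOV R1, 83  → R1 = 83
  CMP R2, R1  → unsigned 91 - 83: no borrow
  91 >= 83, so CF = 0
CF = 0

0


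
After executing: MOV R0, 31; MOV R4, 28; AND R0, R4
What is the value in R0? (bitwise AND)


Register state trace:
  MOV R0, 31  → R0 = 31 (0b00011111)
  MOV R4, 28  → R4 = 28 (0b00011100)
  AND R0, R4  → R0 = 31 AND 28 = 28 (0b00011100)
Final: R0 = 28

28


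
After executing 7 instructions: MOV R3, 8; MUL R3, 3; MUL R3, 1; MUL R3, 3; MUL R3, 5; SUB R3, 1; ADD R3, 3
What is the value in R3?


Register state trace:
  MOV R3, 8  → R3 = 8
  MUL R3, 3  → R3 = 8 * 3 = 24
  MUL R3, 1  → R3 = 24 * 1 = 24
  MUL R3, 3  → R3 = 24 * 3 = 72
  MUL R3, 5  → R3 = 72 * 5 = 360
  SUB R3, 1  → R3 = 360 - 1 = 359
  ADD R3, 3  → R3 = 359 + 3 = 362
Final: R3 = 362

362


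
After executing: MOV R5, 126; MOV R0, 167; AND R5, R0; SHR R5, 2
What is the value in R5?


Register state trace:
  MOV R5, 126  → R5 = 126 (0b01111110)
  MOV R0, 167  → R0 = 167 (0b10100111)
  AND R5, R0  → R5 = 126 AND 167 = 38 (0b00100110)
  SHR R5, 2  → R5 = 38 >> 2 = 9
Final: R5 = 9

9


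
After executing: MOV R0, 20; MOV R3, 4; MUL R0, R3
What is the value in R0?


Register state trace:
  MOV R0, 20  → R0 = 20
  MOV R3, 4  → R3 = 4
  MUL R0, R3  → R0 = 20 * 4 = 80
Final: R0 = 80

80


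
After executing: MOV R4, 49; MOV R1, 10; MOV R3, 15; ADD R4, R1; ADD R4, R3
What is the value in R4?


Register state trace:
  MOV R4, 49  → R4 = 49
  MOV R1, 10  → R1 = 10
  MOV R3, 15  → R3 = 15
  ADD R4, R1  → R4 = 49 + 10 = 59
  ADD R4, R3  → R4 = 59 + 15 = 74
Final: R4 = 74

74


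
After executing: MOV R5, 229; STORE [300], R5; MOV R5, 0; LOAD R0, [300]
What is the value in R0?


Register and memory trace:
  MOV R5, 229  → R5 = 229
  STORE [300], R5  → mem[300] = 229
  MOV R5, 0  → R5 = 0
  LOAD R0, [300]  → R0 = mem[300] = 229
Final: R0 = 229

229


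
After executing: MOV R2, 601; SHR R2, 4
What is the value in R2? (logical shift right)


Register state trace:
  MOV R2, 601  → R2 = 601
  SHR R2, 4  → R2 = 601 >> 4 = 601 // 2^4 = 37
Final: R2 = 37

37


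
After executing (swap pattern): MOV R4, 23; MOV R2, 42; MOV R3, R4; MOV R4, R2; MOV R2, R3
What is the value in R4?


Register state trace (swap pattern):
  MOV R4, 23  → R4 = 23
  MOV R2, 42  → R2 = 42
  MOV R3, R4  → R3 = 23  (save R4)
  MOV R4, R2  → R4 = 42  (R4 gets R2's value)
  MOV R2, R3  → R2 = 23  (R2 gets saved value)
Final: R4 = 42

42


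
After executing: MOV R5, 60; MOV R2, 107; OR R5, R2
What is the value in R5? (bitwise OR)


Register state trace:
  MOV R5, 60  → R5 = 60 (0b00111100)
  MOV R2, 107  → R2 = 107 (0b01101011)
  OR R5, R2   → R5 = 60 OR 107 = 127 (0b01111111)
Final: R5 = 127

127


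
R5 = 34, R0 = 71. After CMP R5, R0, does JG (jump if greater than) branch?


Trace:
  R5 = 34, R0 = 71
  CMP R5, R0  → compares 34 vs 71
  JG checks: is 34 greater than 71?
  34 < 71, so condition is false
Branch taken: No

No


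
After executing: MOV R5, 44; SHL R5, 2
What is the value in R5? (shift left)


Register state trace:
  MOV R5, 44  → R5 = 44
  SHL R5, 2  → R5 = 44 << 2 = 44 * 2^2 = 176
Final: R5 = 176

176


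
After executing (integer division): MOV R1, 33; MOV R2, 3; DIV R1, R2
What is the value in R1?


Register state trace:
  MOV R1, 33  → R1 = 33
  MOV R2, 3  → R2 = 3
  DIV R1, R2  → R1 = 33 // 3 = 11
Final: R1 = 11

11


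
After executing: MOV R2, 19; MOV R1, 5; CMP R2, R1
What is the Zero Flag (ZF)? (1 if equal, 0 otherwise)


Register state trace:
  MOV R2, 19  → R2 = 19
  MOV R1, 5  → R1 = 5
  CMP R2, R1  → computes 19 - 5 = 14
  Result is nonzero, so values are not equal
ZF = 0

0


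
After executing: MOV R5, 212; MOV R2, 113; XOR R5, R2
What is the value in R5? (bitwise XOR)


Register state trace:
  MOV R5, 212  → R5 = 212 (0b11010100)
  MOV R2, 113  → R2 = 113 (0b01110001)
  XOR R5, R2  → R5 = 212 XOR 113 = 165 (0b10100101)
Final: R5 = 165

165


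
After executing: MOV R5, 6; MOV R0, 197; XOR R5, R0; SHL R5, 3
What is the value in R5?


Register state trace:
  MOV R5, 6  → R5 = 6 (0b00000110)
  MOV R0, 197  → R0 = 197 (0b11000101)
  XOR R5, R0  → R5 = 6 XOR 197 = 195 (0b11000011)
  SHL R5, 3  → R5 = 195 << 3 = 1560
Final: R5 = 1560

1560


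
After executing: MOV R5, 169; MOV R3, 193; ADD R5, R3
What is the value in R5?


Register state trace:
  MOV R5, 169  → R5 = 169
  MOV R3, 193  → R3 = 193
  ADD R5, R3  → R5 = 169 + 193 = 362
Final: R5 = 362

362


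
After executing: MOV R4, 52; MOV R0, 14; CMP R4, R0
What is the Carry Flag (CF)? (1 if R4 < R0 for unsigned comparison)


Register state trace:
  MOV R4, 52  → R4 = 52
  MOV R0, 14  → R0 = 14
  CMP R4, R0  → unsigned 52 - 14: no borrow
  52 >= 14, so CF = 0
CF = 0

0


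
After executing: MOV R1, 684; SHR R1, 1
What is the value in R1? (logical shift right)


Register state trace:
  MOV R1, 684  → R1 = 684
  SHR R1, 1  → R1 = 684 >> 1 = 684 // 2^1 = 342
Final: R1 = 342

342


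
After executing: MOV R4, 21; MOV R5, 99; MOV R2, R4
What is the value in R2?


Register state trace:
  MOV R4, 21  → R4 = 21
  MOV R5, 99  → R5 = 99
  MOV R2, R4  → R2 = 21
Final: R2 = 21

21


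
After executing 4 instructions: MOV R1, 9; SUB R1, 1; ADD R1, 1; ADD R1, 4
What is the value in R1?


Register state trace:
  MOV R1, 9  → R1 = 9
  SUB R1, 1  → R1 = 9 - 1 = 8
  ADD R1, 1  → R1 = 8 + 1 = 9
  ADD R1, 4  → R1 = 9 + 4 = 13
Final: R1 = 13

13


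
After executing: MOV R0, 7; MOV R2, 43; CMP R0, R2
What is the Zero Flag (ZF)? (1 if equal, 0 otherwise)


Register state trace:
  MOV R0, 7  → R0 = 7
  MOV R2, 43  → R2 = 43
  CMP R0, R2  → computes 7 - 43 = -36
  Result is nonzero, so values are not equal
ZF = 0

0


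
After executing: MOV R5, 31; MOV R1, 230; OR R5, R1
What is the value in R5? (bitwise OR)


Register state trace:
  MOV R5, 31  → R5 = 31 (0b00011111)
  MOV R1, 230  → R1 = 230 (0b11100110)
  OR R5, R1   → R5 = 31 OR 230 = 255 (0b11111111)
Final: R5 = 255

255


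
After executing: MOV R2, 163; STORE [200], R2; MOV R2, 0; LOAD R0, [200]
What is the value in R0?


Register and memory trace:
  MOV R2, 163  → R2 = 163
  STORE [200], R2  → mem[200] = 163
  MOV R2, 0  → R2 = 0
  LOAD R0, [200]  → R0 = mem[200] = 163
Final: R0 = 163

163


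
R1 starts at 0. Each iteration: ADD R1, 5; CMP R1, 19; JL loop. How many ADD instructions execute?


Loop trace (R1 starts at 0, target 19, step 5):
  ADD #1: R1 = 0 + 5 = 5  → 5 < 19, loop
  ADD #2: R1 = 5 + 5 = 10  → 10 < 19, loop
  ADD #3: R1 = 10 + 5 = 15  → 15 < 19, loop
  ADD #4: R1 = 15 + 5 = 20  → 20 >= 19, exit
Total ADD instructions: 4

4


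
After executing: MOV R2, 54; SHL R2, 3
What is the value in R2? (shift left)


Register state trace:
  MOV R2, 54  → R2 = 54
  SHL R2, 3  → R2 = 54 << 3 = 54 * 2^3 = 432
Final: R2 = 432

432


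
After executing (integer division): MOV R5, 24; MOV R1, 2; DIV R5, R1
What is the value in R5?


Register state trace:
  MOV R5, 24  → R5 = 24
  MOV R1, 2  → R1 = 2
  DIV R5, R1  → R5 = 24 // 2 = 12
Final: R5 = 12

12


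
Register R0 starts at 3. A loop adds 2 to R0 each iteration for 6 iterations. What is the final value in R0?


Starting value: R0 = 3
  Iter 1: R0 = 3 + 2 = 5
  Iter 2: R0 = 5 + 2 = 7
  Iter 3: R0 = 7 + 2 = 9
  Iter 4: R0 = 9 + 2 = 11
  Iter 5: R0 = 11 + 2 = 13
  Iter 6: R0 = 13 + 2 = 15
Final: R0 = 15

15


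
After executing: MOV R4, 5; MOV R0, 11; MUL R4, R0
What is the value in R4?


Register state trace:
  MOV R4, 5  → R4 = 5
  MOV R0, 11  → R0 = 11
  MUL R4, R0  → R4 = 5 * 11 = 55
Final: R4 = 55

55


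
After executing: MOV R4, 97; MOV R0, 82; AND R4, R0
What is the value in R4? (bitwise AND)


Register state trace:
  MOV R4, 97  → R4 = 97 (0b01100001)
  MOV R0, 82  → R0 = 82 (0b01010010)
  AND R4, R0  → R4 = 97 AND 82 = 64 (0b01000000)
Final: R4 = 64

64


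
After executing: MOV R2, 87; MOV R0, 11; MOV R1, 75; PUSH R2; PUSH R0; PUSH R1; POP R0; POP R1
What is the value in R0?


Stack trace (top is rightmost):
  MOV R2, 87  → R2 = 87
  MOV R0, 11  → R0 = 11
  MOV R1, 75  → R1 = 75
  PUSH R2  → stack: [87]
  PUSH R0  → stack: [87, 11]
  PUSH R1  → stack: [87, 11, 75]
  POP R0  → R0 = 75, stack: [87, 11]
  POP R1  → R1 = 11, stack: [87]
Final: R0 = 75

75


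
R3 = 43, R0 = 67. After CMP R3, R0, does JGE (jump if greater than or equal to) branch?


Trace:
  R3 = 43, R0 = 67
  CMP R3, R0  → compares 43 vs 67
  JGE checks: is 43 greater than or equal to 67?
  43 < 67, so condition is false
Branch taken: No

No


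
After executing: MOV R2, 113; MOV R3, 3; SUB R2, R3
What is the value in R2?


Register state trace:
  MOV R2, 113  → R2 = 113
  MOV R3, 3  → R3 = 3
  SUB R2, R3  → R2 = 113 - 3 = 110
Final: R2 = 110

110


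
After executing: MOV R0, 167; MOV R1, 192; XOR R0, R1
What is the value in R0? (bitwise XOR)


Register state trace:
  MOV R0, 167  → R0 = 167 (0b10100111)
  MOV R1, 192  → R1 = 192 (0b11000000)
  XOR R0, R1  → R0 = 167 XOR 192 = 103 (0b01100111)
Final: R0 = 103

103


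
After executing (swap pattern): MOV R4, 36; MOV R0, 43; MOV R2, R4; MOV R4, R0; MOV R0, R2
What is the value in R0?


Register state trace (swap pattern):
  MOV R4, 36  → R4 = 36
  MOV R0, 43  → R0 = 43
  MOV R2, R4  → R2 = 36  (save R4)
  MOV R4, R0  → R4 = 43  (R4 gets R0's value)
  MOV R0, R2  → R0 = 36  (R0 gets saved value)
Final: R0 = 36

36


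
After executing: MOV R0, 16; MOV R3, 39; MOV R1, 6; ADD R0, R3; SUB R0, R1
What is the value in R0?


Register state trace:
  MOV R0, 16  → R0 = 16
  MOV R3, 39  → R3 = 39
  MOV R1, 6  → R1 = 6
  ADD R0, R3  → R0 = 16 + 39 = 55
  SUB R0, R1  → R0 = 55 - 6 = 49
Final: R0 = 49

49


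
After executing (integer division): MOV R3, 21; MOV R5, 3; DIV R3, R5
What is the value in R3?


Register state trace:
  MOV R3, 21  → R3 = 21
  MOV R5, 3  → R5 = 3
  DIV R3, R5  → R3 = 21 // 3 = 7
Final: R3 = 7

7


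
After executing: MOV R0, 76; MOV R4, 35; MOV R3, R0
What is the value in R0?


Register state trace:
  MOV R0, 76  → R0 = 76
  MOV R4, 35  → R4 = 35
  MOV R3, R0  → R3 = 76
Final: R0 = 76

76


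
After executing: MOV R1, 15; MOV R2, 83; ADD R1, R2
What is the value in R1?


Register state trace:
  MOV R1, 15  → R1 = 15
  MOV R2, 83  → R2 = 83
  ADD R1, R2  → R1 = 15 + 83 = 98
Final: R1 = 98

98


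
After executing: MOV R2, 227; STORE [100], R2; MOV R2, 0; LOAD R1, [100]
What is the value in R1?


Register and memory trace:
  MOV R2, 227  → R2 = 227
  STORE [100], R2  → mem[100] = 227
  MOV R2, 0  → R2 = 0
  LOAD R1, [100]  → R1 = mem[100] = 227
Final: R1 = 227

227


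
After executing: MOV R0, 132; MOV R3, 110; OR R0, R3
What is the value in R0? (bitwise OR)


Register state trace:
  MOV R0, 132  → R0 = 132 (0b10000100)
  MOV R3, 110  → R3 = 110 (0b01101110)
  OR R0, R3   → R0 = 132 OR 110 = 238 (0b11101110)
Final: R0 = 238

238


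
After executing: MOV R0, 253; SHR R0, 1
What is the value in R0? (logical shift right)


Register state trace:
  MOV R0, 253  → R0 = 253
  SHR R0, 1  → R0 = 253 >> 1 = 253 // 2^1 = 126
Final: R0 = 126

126


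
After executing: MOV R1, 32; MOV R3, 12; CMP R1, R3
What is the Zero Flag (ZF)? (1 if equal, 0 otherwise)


Register state trace:
  MOV R1, 32  → R1 = 32
  MOV R3, 12  → R3 = 12
  CMP R1, R3  → computes 32 - 12 = 20
  Result is nonzero, so values are not equal
ZF = 0

0


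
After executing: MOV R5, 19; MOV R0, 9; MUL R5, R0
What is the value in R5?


Register state trace:
  MOV R5, 19  → R5 = 19
  MOV R0, 9  → R0 = 9
  MUL R5, R0  → R5 = 19 * 9 = 171
Final: R5 = 171

171


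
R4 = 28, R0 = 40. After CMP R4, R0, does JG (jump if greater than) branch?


Trace:
  R4 = 28, R0 = 40
  CMP R4, R0  → compares 28 vs 40
  JG checks: is 28 greater than 40?
  28 < 40, so condition is false
Branch taken: No

No


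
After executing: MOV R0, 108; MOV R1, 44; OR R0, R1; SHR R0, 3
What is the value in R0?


Register state trace:
  MOV R0, 108  → R0 = 108 (0b01101100)
  MOV R1, 44  → R1 = 44 (0b00101100)
  OR R0, R1  → R0 = 108 OR 44 = 108 (0b01101100)
  SHR R0, 3  → R0 = 108 >> 3 = 13
Final: R0 = 13

13


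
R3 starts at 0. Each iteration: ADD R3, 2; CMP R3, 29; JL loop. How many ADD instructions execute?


Loop trace (R3 starts at 0, target 29, step 2):
  ADD #1: R3 = 0 + 2 = 2  → 2 < 29, loop
  ADD #2: R3 = 2 + 2 = 4  → 4 < 29, loop
  ADD #3: R3 = 4 + 2 = 6  → 6 < 29, loop
  ADD #4: R3 = 6 + 2 = 8  → 8 < 29, loop
  ADD #5: R3 = 8 + 2 = 10  → 10 < 29, loop
  ADD #6: R3 = 10 + 2 = 12  → 12 < 29, loop
  ADD #7: R3 = 12 + 2 = 14  → 14 < 29, loop
  ADD #8: R3 = 14 + 2 = 16  → 16 < 29, loop
  ADD #9: R3 = 16 + 2 = 18  → 18 < 29, loop
  ADD #10: R3 = 18 + 2 = 20  → 20 < 29, loop
  ADD #11: R3 = 20 + 2 = 22  → 22 < 29, loop
  ADD #12: R3 = 22 + 2 = 24  → 24 < 29, loop
  ADD #13: R3 = 24 + 2 = 26  → 26 < 29, loop
  ADD #14: R3 = 26 + 2 = 28  → 28 < 29, loop
  ADD #15: R3 = 28 + 2 = 30  → 30 >= 29, exit
Total ADD instructions: 15

15


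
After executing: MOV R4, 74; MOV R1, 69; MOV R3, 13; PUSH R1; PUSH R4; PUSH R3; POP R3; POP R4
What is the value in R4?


Stack trace (top is rightmost):
  MOV R4, 74  → R4 = 74
  MOV R1, 69  → R1 = 69
  MOV R3, 13  → R3 = 13
  PUSH R1  → stack: [69]
  PUSH R4  → stack: [69, 74]
  PUSH R3  → stack: [69, 74, 13]
  POP R3  → R3 = 13, stack: [69, 74]
  POP R4  → R4 = 74, stack: [69]
Final: R4 = 74

74


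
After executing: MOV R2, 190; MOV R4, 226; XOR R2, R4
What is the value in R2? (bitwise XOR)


Register state trace:
  MOV R2, 190  → R2 = 190 (0b10111110)
  MOV R4, 226  → R4 = 226 (0b11100010)
  XOR R2, R4  → R2 = 190 XOR 226 = 92 (0b01011100)
Final: R2 = 92

92


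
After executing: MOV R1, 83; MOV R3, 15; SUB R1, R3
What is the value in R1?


Register state trace:
  MOV R1, 83  → R1 = 83
  MOV R3, 15  → R3 = 15
  SUB R1, R3  → R1 = 83 - 15 = 68
Final: R1 = 68

68


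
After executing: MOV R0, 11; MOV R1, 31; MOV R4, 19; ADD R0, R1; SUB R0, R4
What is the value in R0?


Register state trace:
  MOV R0, 11  → R0 = 11
  MOV R1, 31  → R1 = 31
  MOV R4, 19  → R4 = 19
  ADD R0, R1  → R0 = 11 + 31 = 42
  SUB R0, R4  → R0 = 42 - 19 = 23
Final: R0 = 23

23


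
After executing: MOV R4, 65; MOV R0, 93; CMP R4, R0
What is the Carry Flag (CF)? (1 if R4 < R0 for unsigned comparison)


Register state trace:
  MOV R4, 65  → R4 = 65
  MOV R0, 93  → R0 = 93
  CMP R4, R0  → unsigned 65 - 93: borrow occurs
  65 < 93, so CF = 1
CF = 1

1


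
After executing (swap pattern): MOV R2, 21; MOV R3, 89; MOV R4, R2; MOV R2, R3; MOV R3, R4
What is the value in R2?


Register state trace (swap pattern):
  MOV R2, 21  → R2 = 21
  MOV R3, 89  → R3 = 89
  MOV R4, R2  → R4 = 21  (save R2)
  MOV R2, R3  → R2 = 89  (R2 gets R3's value)
  MOV R3, R4  → R3 = 21  (R3 gets saved value)
Final: R2 = 89

89


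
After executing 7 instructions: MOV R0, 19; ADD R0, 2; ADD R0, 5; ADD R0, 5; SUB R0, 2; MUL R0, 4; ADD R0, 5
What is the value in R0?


Register state trace:
  MOV R0, 19  → R0 = 19
  ADD R0, 2  → R0 = 19 + 2 = 21
  ADD R0, 5  → R0 = 21 + 5 = 26
  ADD R0, 5  → R0 = 26 + 5 = 31
  SUB R0, 2  → R0 = 31 - 2 = 29
  MUL R0, 4  → R0 = 29 * 4 = 116
  ADD R0, 5  → R0 = 116 + 5 = 121
Final: R0 = 121

121


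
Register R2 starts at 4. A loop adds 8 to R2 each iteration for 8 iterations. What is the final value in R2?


Starting value: R2 = 4
  Iter 1: R2 = 4 + 8 = 12
  Iter 2: R2 = 12 + 8 = 20
  Iter 3: R2 = 20 + 8 = 28
  Iter 4: R2 = 28 + 8 = 36
  Iter 5: R2 = 36 + 8 = 44
  Iter 6: R2 = 44 + 8 = 52
  Iter 7: R2 = 52 + 8 = 60
  Iter 8: R2 = 60 + 8 = 68
Final: R2 = 68

68


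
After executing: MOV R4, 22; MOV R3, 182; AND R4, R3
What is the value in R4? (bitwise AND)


Register state trace:
  MOV R4, 22  → R4 = 22 (0b00010110)
  MOV R3, 182  → R3 = 182 (0b10110110)
  AND R4, R3  → R4 = 22 AND 182 = 22 (0b00010110)
Final: R4 = 22

22


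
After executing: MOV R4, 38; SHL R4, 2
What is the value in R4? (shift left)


Register state trace:
  MOV R4, 38  → R4 = 38
  SHL R4, 2  → R4 = 38 << 2 = 38 * 2^2 = 152
Final: R4 = 152

152


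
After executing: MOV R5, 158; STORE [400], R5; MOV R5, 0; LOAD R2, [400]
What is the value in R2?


Register and memory trace:
  MOV R5, 158  → R5 = 158
  STORE [400], R5  → mem[400] = 158
  MOV R5, 0  → R5 = 0
  LOAD R2, [400]  → R2 = mem[400] = 158
Final: R2 = 158

158


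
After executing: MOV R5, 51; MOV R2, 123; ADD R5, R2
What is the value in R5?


Register state trace:
  MOV R5, 51  → R5 = 51
  MOV R2, 123  → R2 = 123
  ADD R5, R2  → R5 = 51 + 123 = 174
Final: R5 = 174

174
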